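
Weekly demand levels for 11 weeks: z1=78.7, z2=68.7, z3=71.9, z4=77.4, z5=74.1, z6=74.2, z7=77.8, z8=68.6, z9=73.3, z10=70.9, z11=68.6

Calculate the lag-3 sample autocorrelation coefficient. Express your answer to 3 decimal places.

0.315

Mean z̄ = (78.7 + 68.7 + 71.9 + 77.4 + 74.1 + 74.2 + 77.8 + 68.6 + 73.3 + 70.9 + 68.6)/11 = 73.1091
Numerator Σ_{t=1}^{8}(z_t−z̄)(z_{t+3}−z̄) = 44.1398
Denominator Σ(z_t−z̄)² = 140.3291
r_3 = 44.1398 / 140.3291 = 0.315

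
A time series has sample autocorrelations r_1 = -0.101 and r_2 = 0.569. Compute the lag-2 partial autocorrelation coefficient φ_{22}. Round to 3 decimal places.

0.565

φ_{22} = (r_2 − r_1²) / (1 − r_1²)
r_1² = (-0.101)² = 0.010201
Numerator = 0.569 − 0.0102 = 0.5588; denominator = 1 − 0.0102 = 0.9898
φ_{22} = 0.5588 / 0.9898 = 0.565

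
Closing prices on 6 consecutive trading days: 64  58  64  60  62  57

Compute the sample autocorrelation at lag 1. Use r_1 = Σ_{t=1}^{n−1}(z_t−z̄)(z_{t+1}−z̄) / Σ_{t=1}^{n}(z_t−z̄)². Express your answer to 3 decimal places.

-0.581

Mean z̄ = (64 + 58 + 64 + 60 + 62 + 57)/6 = 60.8333
Deviations from mean: 3.1667, -2.8333, 3.1667, -0.8333, 1.1667, -3.8333
Numerator Σ_{t=1}^{5}(z_t−z̄)(z_{t+1}−z̄) = -26.0278
Denominator Σ(z_t−z̄)² = 44.8333
r_1 = -26.0278 / 44.8333 = -0.581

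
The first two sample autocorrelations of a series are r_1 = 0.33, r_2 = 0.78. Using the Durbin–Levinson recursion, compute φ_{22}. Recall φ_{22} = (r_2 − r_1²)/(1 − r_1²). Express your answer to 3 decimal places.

0.753

φ_{22} = (r_2 − r_1²) / (1 − r_1²)
r_1² = (0.33)² = 0.1089
Numerator = 0.78 − 0.1089 = 0.6711; denominator = 1 − 0.1089 = 0.8911
φ_{22} = 0.6711 / 0.8911 = 0.753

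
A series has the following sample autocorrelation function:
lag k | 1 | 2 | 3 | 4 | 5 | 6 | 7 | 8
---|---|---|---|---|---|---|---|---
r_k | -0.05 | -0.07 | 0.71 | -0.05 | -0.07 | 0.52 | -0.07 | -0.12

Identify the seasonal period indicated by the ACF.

3

The largest autocorrelation is r_3 = 0.71, with a weaker echo at lag 6 (0.52); the remaining lags stay at or below -0.05.
The dominant spike at lag 3 indicates a seasonal period of 3.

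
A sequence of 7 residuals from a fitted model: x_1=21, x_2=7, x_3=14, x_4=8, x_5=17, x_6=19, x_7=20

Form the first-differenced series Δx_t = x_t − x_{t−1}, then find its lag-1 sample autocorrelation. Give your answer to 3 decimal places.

First differences Δx: -14, 7, -6, 9, 2, 1
Mean of differences = -0.1667
Numerator Σ(Δx_t−Δx̄)(Δx_{t+1}−Δx̄) = -172.0278
Denominator Σ(Δx_t−Δx̄)² = 366.8333
r_1(Δx) = -172.0278 / 366.8333 = -0.469

-0.469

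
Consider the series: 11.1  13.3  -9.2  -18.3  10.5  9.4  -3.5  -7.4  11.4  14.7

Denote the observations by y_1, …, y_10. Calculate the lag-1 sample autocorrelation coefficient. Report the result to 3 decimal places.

0.119

Mean ȳ = (11.1 + 13.3 − 9.2 − 18.3 + 10.5 + 9.4 − 3.5 − 7.4 + 11.4 + 14.7)/10 = 3.2000
Numerator Σ_{t=1}^{9}(y_t−ȳ)(y_{t+1}−ȳ) = 146.3200
Denominator Σ(y_t−ȳ)² = 1228.9000
r_1 = 146.3200 / 1228.9000 = 0.119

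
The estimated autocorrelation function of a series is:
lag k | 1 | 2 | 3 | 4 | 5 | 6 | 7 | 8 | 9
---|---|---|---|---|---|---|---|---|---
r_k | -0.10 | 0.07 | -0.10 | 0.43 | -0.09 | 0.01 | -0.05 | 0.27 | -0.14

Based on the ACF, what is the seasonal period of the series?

4

The largest autocorrelation is r_4 = 0.43, with a weaker echo at lag 8 (0.27); the remaining lags stay at or below 0.07.
The dominant spike at lag 4 indicates a seasonal period of 4.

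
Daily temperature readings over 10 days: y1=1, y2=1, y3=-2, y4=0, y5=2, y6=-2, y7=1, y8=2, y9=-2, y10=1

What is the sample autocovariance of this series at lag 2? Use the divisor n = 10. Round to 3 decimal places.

Mean ȳ = (1 + 1 − 2 + 0 + 2 − 2 + 1 + 2 − 2 + 1)/10 = 0.2000
Σ_{t=1}^{8}(y_t−ȳ)(y_{t+2}−ȳ) = -8.2800
γ_2 = -8.2800 / 10 = -0.828

-0.828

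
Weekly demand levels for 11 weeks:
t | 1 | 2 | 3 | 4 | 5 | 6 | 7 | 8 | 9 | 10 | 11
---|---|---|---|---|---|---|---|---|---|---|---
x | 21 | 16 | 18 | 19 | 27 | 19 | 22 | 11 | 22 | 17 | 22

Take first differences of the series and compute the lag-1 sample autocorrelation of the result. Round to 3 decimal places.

First differences Δx: -5, 2, 1, 8, -8, 3, -11, 11, -5, 5
Mean of differences = 0.1000
Numerator Σ(Δx_t−Δx̄)(Δx_{t+1}−Δx̄) = -322.1100
Denominator Σ(Δx_t−Δx̄)² = 458.9000
r_1(Δx) = -322.1100 / 458.9000 = -0.702

-0.702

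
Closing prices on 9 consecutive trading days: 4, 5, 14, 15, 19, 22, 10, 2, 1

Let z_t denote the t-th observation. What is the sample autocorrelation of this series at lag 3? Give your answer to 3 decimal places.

-0.452

Mean z̄ = (4 + 5 + 14 + 15 + 19 + 22 + 10 + 2 + 1)/9 = 10.2222
Numerator Σ_{t=1}^{6}(z_t−z̄)(z_{t+3}−z̄) = -212.9259
Denominator Σ(z_t−z̄)² = 471.5556
r_3 = -212.9259 / 471.5556 = -0.452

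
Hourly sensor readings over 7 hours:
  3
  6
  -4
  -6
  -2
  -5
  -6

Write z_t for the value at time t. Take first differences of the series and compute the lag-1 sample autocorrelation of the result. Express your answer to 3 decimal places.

-0.365

First differences Δz: 3, -10, -2, 4, -3, -1
Mean of differences = -1.5000
Numerator Σ(Δz_t−Δz̄)(Δz_{t+1}−Δz̄) = -45.7500
Denominator Σ(Δz_t−Δz̄)² = 125.5000
r_1(Δz) = -45.7500 / 125.5000 = -0.365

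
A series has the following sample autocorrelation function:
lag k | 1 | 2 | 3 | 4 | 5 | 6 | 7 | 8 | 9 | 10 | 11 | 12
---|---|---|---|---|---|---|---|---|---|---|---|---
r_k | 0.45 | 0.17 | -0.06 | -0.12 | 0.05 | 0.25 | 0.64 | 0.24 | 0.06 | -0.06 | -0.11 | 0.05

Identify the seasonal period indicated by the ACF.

7

The largest autocorrelation is r_7 = 0.64; the remaining lags stay at or below 0.45. The elevated value at lag 1 (0.45), dropping to 0.17 at lag 2, reflects decaying short-term dependence rather than seasonality.
The dominant spike at lag 7 indicates a seasonal period of 7.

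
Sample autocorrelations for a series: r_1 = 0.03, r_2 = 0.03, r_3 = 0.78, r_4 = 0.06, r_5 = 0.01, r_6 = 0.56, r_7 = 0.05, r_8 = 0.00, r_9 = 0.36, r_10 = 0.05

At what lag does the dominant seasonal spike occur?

The largest autocorrelation is r_3 = 0.78, with weaker echoes at lags 6 (0.56) and 9 (0.36); the remaining lags stay at or below 0.06.
The dominant spike at lag 3 indicates a seasonal period of 3.

3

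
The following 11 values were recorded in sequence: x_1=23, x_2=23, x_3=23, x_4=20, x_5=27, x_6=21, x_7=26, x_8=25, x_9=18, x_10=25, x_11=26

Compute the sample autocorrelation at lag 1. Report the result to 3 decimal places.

-0.439

Mean x̄ = (23 + 23 + 23 + 20 + 27 + 21 + 26 + 25 + 18 + 25 + 26)/11 = 23.3636
Numerator Σ_{t=1}^{10}(x_t−x̄)(x_{t+1}−x̄) = -34.4959
Denominator Σ(x_t−x̄)² = 78.5455
r_1 = -34.4959 / 78.5455 = -0.439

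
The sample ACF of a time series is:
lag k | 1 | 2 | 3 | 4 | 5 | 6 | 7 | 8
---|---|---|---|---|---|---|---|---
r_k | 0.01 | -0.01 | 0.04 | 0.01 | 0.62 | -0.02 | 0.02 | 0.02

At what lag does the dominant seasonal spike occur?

5

The largest autocorrelation is r_5 = 0.62; the remaining lags stay at or below 0.04.
The dominant spike at lag 5 indicates a seasonal period of 5.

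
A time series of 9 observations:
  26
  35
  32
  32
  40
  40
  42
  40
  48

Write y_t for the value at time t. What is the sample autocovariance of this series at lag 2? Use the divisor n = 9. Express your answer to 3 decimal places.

12.631

Mean ȳ = (26 + 35 + 32 + 32 + 40 + 40 + 42 + 40 + 48)/9 = 37.2222
Σ_{t=1}^{7}(y_t−ȳ)(y_{t+2}−ȳ) = 113.6790
γ_2 = 113.6790 / 9 = 12.631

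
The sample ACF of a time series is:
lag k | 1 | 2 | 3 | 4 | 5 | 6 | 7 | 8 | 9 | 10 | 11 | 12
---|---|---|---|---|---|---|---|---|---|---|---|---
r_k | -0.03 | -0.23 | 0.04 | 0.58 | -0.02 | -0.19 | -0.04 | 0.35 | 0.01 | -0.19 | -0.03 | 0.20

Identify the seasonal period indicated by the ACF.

The largest autocorrelation is r_4 = 0.58, with weaker echoes at lags 8 (0.35) and 12 (0.20); the remaining lags stay at or below 0.04.
The dominant spike at lag 4 indicates a seasonal period of 4.

4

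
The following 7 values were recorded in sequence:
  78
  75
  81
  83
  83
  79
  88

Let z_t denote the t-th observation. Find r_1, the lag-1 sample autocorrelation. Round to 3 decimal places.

Mean z̄ = (78 + 75 + 81 + 83 + 83 + 79 + 88)/7 = 81.0000
Deviations from mean: -3.0000, -6.0000, 0.0000, 2.0000, 2.0000, -2.0000, 7.0000
Numerator Σ_{t=1}^{6}(z_t−z̄)(z_{t+1}−z̄) = 4.0000
Denominator Σ(z_t−z̄)² = 106.0000
r_1 = 4.0000 / 106.0000 = 0.038

0.038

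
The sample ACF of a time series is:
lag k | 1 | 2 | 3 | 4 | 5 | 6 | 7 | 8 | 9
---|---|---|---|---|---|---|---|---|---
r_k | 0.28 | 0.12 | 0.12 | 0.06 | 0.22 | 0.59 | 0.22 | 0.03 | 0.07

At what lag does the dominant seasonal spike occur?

6

The largest autocorrelation is r_6 = 0.59; the remaining lags stay at or below 0.28. The elevated value at lag 1 (0.28), dropping to 0.12 at lag 2, reflects decaying short-term dependence rather than seasonality.
The dominant spike at lag 6 indicates a seasonal period of 6.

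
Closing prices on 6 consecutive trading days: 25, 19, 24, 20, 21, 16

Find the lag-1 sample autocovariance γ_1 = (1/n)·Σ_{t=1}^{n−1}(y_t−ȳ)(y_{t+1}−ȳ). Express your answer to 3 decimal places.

Mean ȳ = (25 + 19 + 24 + 20 + 21 + 16)/6 = 20.8333
Σ_{t=1}^{5}(y_t−ȳ)(y_{t+1}−ȳ) = -17.0278
γ_1 = -17.0278 / 6 = -2.838

-2.838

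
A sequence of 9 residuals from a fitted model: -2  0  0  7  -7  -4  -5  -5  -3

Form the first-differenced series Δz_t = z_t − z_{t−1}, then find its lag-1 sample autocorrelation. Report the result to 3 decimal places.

First differences Δz: 2, 0, 7, -14, 3, -1, 0, 2
Mean of differences = -0.1250
Numerator Σ(Δz_t−Δz̄)(Δz_{t+1}−Δz̄) = -143.6406
Denominator Σ(Δz_t−Δz̄)² = 262.8750
r_1(Δz) = -143.6406 / 262.8750 = -0.546

-0.546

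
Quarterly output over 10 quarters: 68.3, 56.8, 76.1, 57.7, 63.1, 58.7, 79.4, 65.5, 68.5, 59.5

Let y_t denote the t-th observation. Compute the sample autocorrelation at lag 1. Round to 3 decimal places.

-0.506

Mean ȳ = (68.3 + 56.8 + 76.1 + 57.7 + 63.1 + 58.7 + 79.4 + 65.5 + 68.5 + 59.5)/10 = 65.3600
Numerator Σ_{t=1}^{9}(y_t−ȳ)(y_{t+1}−ȳ) = -276.5076
Denominator Σ(y_t−ȳ)² = 546.7440
r_1 = -276.5076 / 546.7440 = -0.506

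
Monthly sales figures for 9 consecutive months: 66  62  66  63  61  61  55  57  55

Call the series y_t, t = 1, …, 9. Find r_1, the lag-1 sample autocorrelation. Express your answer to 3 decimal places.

0.473

Mean ȳ = (66 + 62 + 66 + 63 + 61 + 61 + 55 + 57 + 55)/9 = 60.6667
Numerator Σ_{t=1}^{8}(y_t−ȳ)(y_{t+1}−ȳ) = 67.2222
Denominator Σ(y_t−ȳ)² = 142.0000
r_1 = 67.2222 / 142.0000 = 0.473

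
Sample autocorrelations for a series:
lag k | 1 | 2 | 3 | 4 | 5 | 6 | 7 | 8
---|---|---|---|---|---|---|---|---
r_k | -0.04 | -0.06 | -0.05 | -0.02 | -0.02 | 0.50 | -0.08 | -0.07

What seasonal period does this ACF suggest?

The largest autocorrelation is r_6 = 0.50; the remaining lags stay at or below -0.02.
The dominant spike at lag 6 indicates a seasonal period of 6.

6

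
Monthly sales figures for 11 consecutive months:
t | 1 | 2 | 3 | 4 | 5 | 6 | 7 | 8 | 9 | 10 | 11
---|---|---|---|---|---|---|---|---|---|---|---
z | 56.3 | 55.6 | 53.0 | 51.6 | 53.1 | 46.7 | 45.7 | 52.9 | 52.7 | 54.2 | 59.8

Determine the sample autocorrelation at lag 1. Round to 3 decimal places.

0.380

Mean z̄ = (56.3 + 55.6 + 53.0 + 51.6 + 53.1 + 46.7 + 45.7 + 52.9 + 52.7 + 54.2 + 59.8)/11 = 52.8727
Numerator Σ_{t=1}^{10}(z_t−z̄)(z_{t+1}−z̄) = 60.8802
Denominator Σ(z_t−z̄)² = 160.2018
r_1 = 60.8802 / 160.2018 = 0.380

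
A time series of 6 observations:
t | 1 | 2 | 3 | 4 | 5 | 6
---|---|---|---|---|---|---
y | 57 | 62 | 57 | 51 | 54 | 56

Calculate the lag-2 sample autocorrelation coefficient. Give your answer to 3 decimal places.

Mean ȳ = (57 + 62 + 57 + 51 + 54 + 56)/6 = 56.1667
Deviations from mean: 0.8333, 5.8333, 0.8333, -5.1667, -2.1667, -0.1667
Σ(y_t−ȳ)(y_{t+2}−ȳ) = (0.6944) + (-30.1389) + (-1.8056) + (0.8611) = -30.3889
Denominator Σ(y_t−ȳ)² = 66.8333
r_2 = -30.3889 / 66.8333 = -0.455

-0.455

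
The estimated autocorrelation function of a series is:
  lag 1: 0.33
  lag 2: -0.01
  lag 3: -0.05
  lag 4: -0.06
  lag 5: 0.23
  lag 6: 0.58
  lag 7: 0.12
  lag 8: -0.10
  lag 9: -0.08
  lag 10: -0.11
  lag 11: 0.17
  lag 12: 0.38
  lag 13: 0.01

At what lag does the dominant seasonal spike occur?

The largest autocorrelation is r_6 = 0.58, with a weaker echo at lag 12 (0.38); the remaining lags stay at or below 0.33.
The dominant spike at lag 6 indicates a seasonal period of 6.

6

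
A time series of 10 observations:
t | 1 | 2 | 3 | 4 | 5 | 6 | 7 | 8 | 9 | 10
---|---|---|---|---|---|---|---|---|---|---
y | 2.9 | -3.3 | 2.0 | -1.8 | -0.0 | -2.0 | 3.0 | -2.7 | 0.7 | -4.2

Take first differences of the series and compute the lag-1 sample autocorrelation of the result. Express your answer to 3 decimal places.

-0.771

First differences Δy: -6.2, 5.3, -3.8, 1.8, -2.0, 5.0, -5.7, 3.4, -4.9
Mean of differences = -0.7889
Numerator Σ(Δy_t−Δȳ)(Δy_{t+1}−Δȳ) = -135.4468
Denominator Σ(Δy_t−Δȳ)² = 175.6689
r_1(Δy) = -135.4468 / 175.6689 = -0.771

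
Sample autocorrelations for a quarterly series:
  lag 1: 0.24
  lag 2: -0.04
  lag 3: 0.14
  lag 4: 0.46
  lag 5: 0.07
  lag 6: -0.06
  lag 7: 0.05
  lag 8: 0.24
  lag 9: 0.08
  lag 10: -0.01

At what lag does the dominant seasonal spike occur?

4

The largest autocorrelation is r_4 = 0.46; the remaining lags stay at or below 0.24.
The dominant spike at lag 4 indicates a seasonal period of 4.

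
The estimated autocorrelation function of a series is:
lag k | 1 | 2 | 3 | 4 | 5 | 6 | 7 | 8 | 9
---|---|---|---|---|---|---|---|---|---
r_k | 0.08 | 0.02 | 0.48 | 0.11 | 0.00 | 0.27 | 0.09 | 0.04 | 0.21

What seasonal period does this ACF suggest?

3

The largest autocorrelation is r_3 = 0.48, with weaker echoes at lags 6 (0.27) and 9 (0.21); the remaining lags stay at or below 0.11.
The dominant spike at lag 3 indicates a seasonal period of 3.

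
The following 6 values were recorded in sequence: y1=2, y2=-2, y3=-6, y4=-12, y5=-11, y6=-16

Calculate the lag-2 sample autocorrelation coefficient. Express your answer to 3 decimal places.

Mean ȳ = (2 − 2 − 6 − 12 − 11 − 16)/6 = -7.5000
Deviations from mean: 9.5000, 5.5000, 1.5000, -4.5000, -3.5000, -8.5000
Σ(y_t−ȳ)(y_{t+2}−ȳ) = (14.2500) + (-24.7500) + (-5.2500) + (38.2500) = 22.5000
Denominator Σ(y_t−ȳ)² = 227.5000
r_2 = 22.5000 / 227.5000 = 0.099

0.099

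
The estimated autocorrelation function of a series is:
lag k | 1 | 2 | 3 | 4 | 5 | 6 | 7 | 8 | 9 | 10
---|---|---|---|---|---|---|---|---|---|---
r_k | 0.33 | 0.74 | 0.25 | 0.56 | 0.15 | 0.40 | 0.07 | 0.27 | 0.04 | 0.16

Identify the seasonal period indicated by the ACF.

The largest autocorrelation is r_2 = 0.74, with weaker echoes at lags 4 (0.56) and 6 (0.40); the remaining lags stay at or below 0.33.
The dominant spike at lag 2 indicates a seasonal period of 2.

2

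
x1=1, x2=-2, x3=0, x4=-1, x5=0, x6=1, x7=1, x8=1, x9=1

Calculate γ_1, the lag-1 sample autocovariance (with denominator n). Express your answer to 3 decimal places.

Mean x̄ = (1 − 2 + 0 − 1 + 0 + 1 + 1 + 1 + 1)/9 = 0.2222
Σ_{t=1}^{8}(x_t−x̄)(x_{t+1}−x̄) = 0.9506
γ_1 = 0.9506 / 9 = 0.106

0.106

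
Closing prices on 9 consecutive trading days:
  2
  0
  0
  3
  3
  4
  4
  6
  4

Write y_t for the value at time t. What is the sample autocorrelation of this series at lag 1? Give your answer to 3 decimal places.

0.611

Mean ȳ = (2 + 0 + 0 + 3 + 3 + 4 + 4 + 6 + 4)/9 = 2.8889
Numerator Σ_{t=1}^{8}(y_t−ȳ)(y_{t+1}−ȳ) = 18.8765
Denominator Σ(y_t−ȳ)² = 30.8889
r_1 = 18.8765 / 30.8889 = 0.611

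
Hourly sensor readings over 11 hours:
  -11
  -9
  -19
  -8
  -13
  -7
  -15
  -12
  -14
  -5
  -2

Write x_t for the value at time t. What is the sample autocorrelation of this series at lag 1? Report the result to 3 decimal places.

-0.108

Mean x̄ = (-11 − 9 − 19 − 8 − 13 − 7 − 15 − 12 − 14 − 5 − 2)/11 = -10.4545
Numerator Σ_{t=1}^{10}(x_t−x̄)(x_{t+1}−x̄) = -25.6612
Denominator Σ(x_t−x̄)² = 236.7273
r_1 = -25.6612 / 236.7273 = -0.108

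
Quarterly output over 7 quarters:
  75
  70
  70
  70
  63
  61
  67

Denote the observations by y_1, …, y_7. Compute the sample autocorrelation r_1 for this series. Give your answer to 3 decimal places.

0.397

Mean ȳ = (75 + 70 + 70 + 70 + 63 + 61 + 67)/7 = 68.0000
Deviations from mean: 7.0000, 2.0000, 2.0000, 2.0000, -5.0000, -7.0000, -1.0000
Σ(y_t−ȳ)(y_{t+1}−ȳ) = (14.0000) + (4.0000) + (4.0000) + (-10.0000) + (35.0000) + (7.0000) = 54.0000
Denominator Σ(y_t−ȳ)² = 136.0000
r_1 = 54.0000 / 136.0000 = 0.397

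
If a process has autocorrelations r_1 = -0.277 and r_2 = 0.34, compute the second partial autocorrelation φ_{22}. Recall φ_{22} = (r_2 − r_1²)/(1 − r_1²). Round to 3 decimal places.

0.285

φ_{22} = (r_2 − r_1²) / (1 − r_1²)
r_1² = (-0.277)² = 0.076729
Numerator = 0.34 − 0.0767 = 0.2633; denominator = 1 − 0.0767 = 0.9233
φ_{22} = 0.2633 / 0.9233 = 0.285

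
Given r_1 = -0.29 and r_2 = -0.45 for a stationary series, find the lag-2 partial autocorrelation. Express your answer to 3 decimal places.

-0.583

φ_{22} = (r_2 − r_1²) / (1 − r_1²)
r_1² = (-0.29)² = 0.0841
Numerator = -0.45 − 0.0841 = -0.5341; denominator = 1 − 0.0841 = 0.9159
φ_{22} = -0.5341 / 0.9159 = -0.583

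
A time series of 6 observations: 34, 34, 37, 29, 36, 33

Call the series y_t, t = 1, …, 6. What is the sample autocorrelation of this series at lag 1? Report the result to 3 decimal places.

-0.696

Mean ȳ = (34 + 34 + 37 + 29 + 36 + 33)/6 = 33.8333
Deviations from mean: 0.1667, 0.1667, 3.1667, -4.8333, 2.1667, -0.8333
Σ(y_t−ȳ)(y_{t+1}−ȳ) = (0.0278) + (0.5278) + (-15.3056) + (-10.4722) + (-1.8056) = -27.0278
Denominator Σ(y_t−ȳ)² = 38.8333
r_1 = -27.0278 / 38.8333 = -0.696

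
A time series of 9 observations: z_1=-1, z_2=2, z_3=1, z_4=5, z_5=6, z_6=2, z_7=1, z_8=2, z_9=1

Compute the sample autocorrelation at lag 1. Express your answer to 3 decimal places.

Mean z̄ = (-1 + 2 + 1 + 5 + 6 + 2 + 1 + 2 + 1)/9 = 2.1111
Numerator Σ_{t=1}^{8}(z_t−z̄)(z_{t+1}−z̄) = 8.4321
Denominator Σ(z_t−z̄)² = 36.8889
r_1 = 8.4321 / 36.8889 = 0.229

0.229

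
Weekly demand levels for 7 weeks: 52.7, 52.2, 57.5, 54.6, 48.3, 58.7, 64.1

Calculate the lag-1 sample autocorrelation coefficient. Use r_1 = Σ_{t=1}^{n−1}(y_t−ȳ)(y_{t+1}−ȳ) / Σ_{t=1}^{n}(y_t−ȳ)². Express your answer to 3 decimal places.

0.072

Mean ȳ = (52.7 + 52.2 + 57.5 + 54.6 + 48.3 + 58.7 + 64.1)/7 = 55.4429
Numerator Σ_{t=1}^{6}(y_t−ȳ)(y_{t+1}−ȳ) = 11.4424
Denominator Σ(y_t−ȳ)² = 159.5571
r_1 = 11.4424 / 159.5571 = 0.072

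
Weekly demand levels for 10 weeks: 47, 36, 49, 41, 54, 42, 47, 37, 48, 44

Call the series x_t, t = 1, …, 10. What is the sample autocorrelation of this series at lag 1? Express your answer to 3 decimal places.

-0.656

Mean x̄ = (47 + 36 + 49 + 41 + 54 + 42 + 47 + 37 + 48 + 44)/10 = 44.5000
Numerator Σ_{t=1}^{9}(x_t−x̄)(x_{t+1}−x̄) = -185.2500
Denominator Σ(x_t−x̄)² = 282.5000
r_1 = -185.2500 / 282.5000 = -0.656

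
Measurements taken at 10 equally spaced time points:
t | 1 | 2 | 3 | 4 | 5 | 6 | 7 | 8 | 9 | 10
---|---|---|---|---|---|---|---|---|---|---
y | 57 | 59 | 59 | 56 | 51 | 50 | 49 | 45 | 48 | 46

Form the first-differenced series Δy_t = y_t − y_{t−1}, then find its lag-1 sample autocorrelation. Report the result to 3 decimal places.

-0.143

First differences Δy: 2, 0, -3, -5, -1, -1, -4, 3, -2
Mean of differences = -1.2222
Numerator Σ(Δy_t−Δȳ)(Δy_{t+1}−Δȳ) = -7.9383
Denominator Σ(Δy_t−Δȳ)² = 55.5556
r_1(Δy) = -7.9383 / 55.5556 = -0.143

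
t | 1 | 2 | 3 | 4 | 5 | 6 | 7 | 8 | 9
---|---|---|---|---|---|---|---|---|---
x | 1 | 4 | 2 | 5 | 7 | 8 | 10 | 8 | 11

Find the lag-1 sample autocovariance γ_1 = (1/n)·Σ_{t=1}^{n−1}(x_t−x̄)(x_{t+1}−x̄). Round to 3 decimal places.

5.390

Mean x̄ = (1 + 4 + 2 + 5 + 7 + 8 + 10 + 8 + 11)/9 = 6.2222
Σ_{t=1}^{8}(x_t−x̄)(x_{t+1}−x̄) = 48.5062
γ_1 = 48.5062 / 9 = 5.390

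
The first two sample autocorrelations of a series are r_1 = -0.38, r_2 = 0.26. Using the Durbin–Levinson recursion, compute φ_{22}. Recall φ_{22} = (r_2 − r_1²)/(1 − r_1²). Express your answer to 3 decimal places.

φ_{22} = (r_2 − r_1²) / (1 − r_1²)
r_1² = (-0.38)² = 0.1444
Numerator = 0.26 − 0.1444 = 0.1156; denominator = 1 − 0.1444 = 0.8556
φ_{22} = 0.1156 / 0.8556 = 0.135

0.135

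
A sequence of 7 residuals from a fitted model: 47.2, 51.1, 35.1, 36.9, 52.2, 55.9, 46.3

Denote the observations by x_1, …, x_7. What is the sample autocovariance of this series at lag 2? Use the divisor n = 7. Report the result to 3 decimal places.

Mean x̄ = (47.2 + 51.1 + 35.1 + 36.9 + 52.2 + 55.9 + 46.3)/7 = 46.3857
Σ_{t=1}^{5}(x_t−x̄)(x_{t+2}−x̄) = -210.2747
γ_2 = -210.2747 / 7 = -30.039

-30.039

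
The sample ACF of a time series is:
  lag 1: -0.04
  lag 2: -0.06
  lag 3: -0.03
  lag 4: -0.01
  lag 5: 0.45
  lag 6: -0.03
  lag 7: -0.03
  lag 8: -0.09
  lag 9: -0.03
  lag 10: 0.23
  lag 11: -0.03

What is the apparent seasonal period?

The largest autocorrelation is r_5 = 0.45, with a weaker echo at lag 10 (0.23); the remaining lags stay at or below -0.01.
The dominant spike at lag 5 indicates a seasonal period of 5.

5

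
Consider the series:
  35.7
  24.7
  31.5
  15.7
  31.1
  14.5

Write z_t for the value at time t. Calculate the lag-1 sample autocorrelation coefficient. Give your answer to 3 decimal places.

Mean z̄ = (35.7 + 24.7 + 31.5 + 15.7 + 31.1 + 14.5)/6 = 25.5333
Numerator Σ_{t=1}^{5}(z_t−z̄)(z_{t+1}−z̄) = -188.2744
Denominator Σ(z_t−z̄)² = 389.0733
r_1 = -188.2744 / 389.0733 = -0.484

-0.484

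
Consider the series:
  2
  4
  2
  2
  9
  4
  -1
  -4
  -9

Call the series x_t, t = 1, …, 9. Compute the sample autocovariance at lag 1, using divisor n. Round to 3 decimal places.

10.333

Mean x̄ = (2 + 4 + 2 + 2 + 9 + 4 − 1 − 4 − 9)/9 = 1.0000
Σ_{t=1}^{8}(x_t−x̄)(x_{t+1}−x̄) = 93.0000
γ_1 = 93.0000 / 9 = 10.333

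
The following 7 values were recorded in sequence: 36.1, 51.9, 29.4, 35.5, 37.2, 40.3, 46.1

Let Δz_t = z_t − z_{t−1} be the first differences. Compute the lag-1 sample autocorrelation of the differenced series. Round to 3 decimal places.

First differences Δz: 15.8, -22.5, 6.1, 1.7, 3.1, 5.8
Mean of differences = 1.6667
Numerator Σ(Δz_t−Δz̄)(Δz_{t+1}−Δz̄) = -442.5744
Denominator Σ(Δz_t−Δz̄)² = 822.5733
r_1(Δz) = -442.5744 / 822.5733 = -0.538

-0.538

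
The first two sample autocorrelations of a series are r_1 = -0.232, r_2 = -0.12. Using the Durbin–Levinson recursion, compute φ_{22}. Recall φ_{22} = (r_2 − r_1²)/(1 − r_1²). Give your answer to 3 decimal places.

-0.184

φ_{22} = (r_2 − r_1²) / (1 − r_1²)
r_1² = (-0.232)² = 0.053824
Numerator = -0.12 − 0.0538 = -0.1738; denominator = 1 − 0.0538 = 0.9462
φ_{22} = -0.1738 / 0.9462 = -0.184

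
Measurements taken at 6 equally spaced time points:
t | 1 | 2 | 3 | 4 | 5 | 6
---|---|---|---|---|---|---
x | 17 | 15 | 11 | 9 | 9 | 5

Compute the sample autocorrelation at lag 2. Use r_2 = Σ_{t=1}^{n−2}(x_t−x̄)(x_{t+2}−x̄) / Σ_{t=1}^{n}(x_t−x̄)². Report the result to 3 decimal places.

Mean x̄ = (17 + 15 + 11 + 9 + 9 + 5)/6 = 11.0000
Deviations from mean: 6.0000, 4.0000, 0.0000, -2.0000, -2.0000, -6.0000
Σ(x_t−x̄)(x_{t+2}−x̄) = (0.0000) + (-8.0000) + (0.0000) + (12.0000) = 4.0000
Denominator Σ(x_t−x̄)² = 96.0000
r_2 = 4.0000 / 96.0000 = 0.042

0.042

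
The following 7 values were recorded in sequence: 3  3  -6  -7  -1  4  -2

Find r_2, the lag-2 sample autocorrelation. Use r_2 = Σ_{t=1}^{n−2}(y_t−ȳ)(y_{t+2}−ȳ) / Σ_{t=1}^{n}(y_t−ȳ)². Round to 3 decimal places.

Mean ȳ = (3 + 3 − 6 − 7 − 1 + 4 − 2)/7 = -0.8571
Numerator Σ_{t=1}^{5}(y_t−ȳ)(y_{t+2}−ȳ) = -72.4694
Denominator Σ(y_t−ȳ)² = 118.8571
r_2 = -72.4694 / 118.8571 = -0.610

-0.610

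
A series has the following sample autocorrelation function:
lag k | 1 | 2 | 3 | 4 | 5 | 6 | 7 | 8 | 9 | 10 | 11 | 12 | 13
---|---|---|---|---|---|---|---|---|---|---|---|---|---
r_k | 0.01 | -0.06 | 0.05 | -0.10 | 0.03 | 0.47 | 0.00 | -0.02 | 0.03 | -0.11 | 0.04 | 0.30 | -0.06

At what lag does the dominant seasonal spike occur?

6

The largest autocorrelation is r_6 = 0.47, with a weaker echo at lag 12 (0.30); the remaining lags stay at or below 0.05.
The dominant spike at lag 6 indicates a seasonal period of 6.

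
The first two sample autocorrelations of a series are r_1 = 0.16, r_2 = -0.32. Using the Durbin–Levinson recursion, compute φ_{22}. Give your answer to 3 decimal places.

φ_{22} = (r_2 − r_1²) / (1 − r_1²)
r_1² = (0.16)² = 0.0256
Numerator = -0.32 − 0.0256 = -0.3456; denominator = 1 − 0.0256 = 0.9744
φ_{22} = -0.3456 / 0.9744 = -0.355

-0.355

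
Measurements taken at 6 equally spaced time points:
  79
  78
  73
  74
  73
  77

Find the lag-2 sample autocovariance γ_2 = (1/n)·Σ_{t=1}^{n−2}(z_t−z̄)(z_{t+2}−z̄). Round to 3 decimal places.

-1.315

Mean z̄ = (79 + 78 + 73 + 74 + 73 + 77)/6 = 75.6667
Σ_{t=1}^{4}(z_t−z̄)(z_{t+2}−z̄) = -7.8889
γ_2 = -7.8889 / 6 = -1.315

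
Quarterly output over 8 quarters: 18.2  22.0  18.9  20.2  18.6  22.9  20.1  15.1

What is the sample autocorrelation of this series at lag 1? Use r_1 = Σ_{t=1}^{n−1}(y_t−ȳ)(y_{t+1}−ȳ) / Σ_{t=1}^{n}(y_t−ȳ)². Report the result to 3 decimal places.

-0.231

Mean ȳ = (18.2 + 22.0 + 18.9 + 20.2 + 18.6 + 22.9 + 20.1 + 15.1)/8 = 19.5000
Deviations from mean: -1.3000, 2.5000, -0.6000, 0.7000, -0.9000, 3.4000, 0.6000, -4.4000
Σ(y_t−ȳ)(y_{t+1}−ȳ) = (-3.2500) + (-1.5000) + (-0.4200) + (-0.6300) + (-3.0600) + (2.0400) + (-2.6400) = -9.4600
Denominator Σ(y_t−ȳ)² = 40.8800
r_1 = -9.4600 / 40.8800 = -0.231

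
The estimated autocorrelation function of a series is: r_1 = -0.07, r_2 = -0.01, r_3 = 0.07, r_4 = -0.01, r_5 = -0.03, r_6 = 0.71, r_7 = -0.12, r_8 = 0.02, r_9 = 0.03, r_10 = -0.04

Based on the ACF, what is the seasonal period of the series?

The largest autocorrelation is r_6 = 0.71; the remaining lags stay at or below 0.07.
The dominant spike at lag 6 indicates a seasonal period of 6.

6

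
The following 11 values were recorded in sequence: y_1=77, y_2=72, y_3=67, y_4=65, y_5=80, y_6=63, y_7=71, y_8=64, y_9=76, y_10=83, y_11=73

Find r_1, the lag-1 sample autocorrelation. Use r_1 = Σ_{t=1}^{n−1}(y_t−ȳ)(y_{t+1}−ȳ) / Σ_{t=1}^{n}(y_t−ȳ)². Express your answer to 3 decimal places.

Mean ȳ = (77 + 72 + 67 + 65 + 80 + 63 + 71 + 64 + 76 + 83 + 73)/11 = 71.9091
Numerator Σ_{t=1}^{10}(y_t−ȳ)(y_{t+1}−ȳ) = -53.6446
Denominator Σ(y_t−ȳ)² = 446.9091
r_1 = -53.6446 / 446.9091 = -0.120

-0.120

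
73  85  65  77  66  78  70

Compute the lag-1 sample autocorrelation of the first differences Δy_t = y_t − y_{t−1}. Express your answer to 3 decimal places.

-0.831

First differences Δy: 12, -20, 12, -11, 12, -8
Mean of differences = -0.5000
Numerator Σ(Δy_t−Δȳ)(Δy_{t+1}−Δȳ) = -843.7500
Denominator Σ(Δy_t−Δȳ)² = 1015.5000
r_1(Δy) = -843.7500 / 1015.5000 = -0.831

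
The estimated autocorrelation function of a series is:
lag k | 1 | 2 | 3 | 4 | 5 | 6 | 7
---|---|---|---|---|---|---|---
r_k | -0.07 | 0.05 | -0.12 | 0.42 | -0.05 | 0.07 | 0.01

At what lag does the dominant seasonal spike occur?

The largest autocorrelation is r_4 = 0.42; the remaining lags stay at or below 0.07.
The dominant spike at lag 4 indicates a seasonal period of 4.

4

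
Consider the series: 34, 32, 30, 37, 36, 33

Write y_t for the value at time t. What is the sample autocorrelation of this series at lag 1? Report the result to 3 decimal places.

Mean ȳ = (34 + 32 + 30 + 37 + 36 + 33)/6 = 33.6667
Deviations from mean: 0.3333, -1.6667, -3.6667, 3.3333, 2.3333, -0.6667
Σ(y_t−ȳ)(y_{t+1}−ȳ) = (-0.5556) + (6.1111) + (-12.2222) + (7.7778) + (-1.5556) = -0.4444
Denominator Σ(y_t−ȳ)² = 33.3333
r_1 = -0.4444 / 33.3333 = -0.013

-0.013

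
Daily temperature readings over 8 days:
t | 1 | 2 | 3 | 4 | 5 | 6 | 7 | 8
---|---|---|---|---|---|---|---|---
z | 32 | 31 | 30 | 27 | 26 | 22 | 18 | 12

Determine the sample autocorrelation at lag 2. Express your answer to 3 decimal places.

0.232

Mean z̄ = (32 + 31 + 30 + 27 + 26 + 22 + 18 + 12)/8 = 24.7500
Σ(z_t−z̄)(z_{t+2}−z̄) = (38.0625) + (14.0625) + (6.5625) + (-6.1875) + (-8.4375) + (35.0625) = 79.1250
Denominator Σ(z_t−z̄)² = 341.5000
r_2 = 79.1250 / 341.5000 = 0.232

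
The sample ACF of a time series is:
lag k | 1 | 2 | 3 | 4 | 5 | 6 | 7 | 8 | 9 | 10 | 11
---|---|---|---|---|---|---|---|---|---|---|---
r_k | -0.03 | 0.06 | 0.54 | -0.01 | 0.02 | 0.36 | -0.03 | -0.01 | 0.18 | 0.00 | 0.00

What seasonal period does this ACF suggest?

3

The largest autocorrelation is r_3 = 0.54, with weaker echoes at lags 6 (0.36) and 9 (0.18); the remaining lags stay at or below 0.06.
The dominant spike at lag 3 indicates a seasonal period of 3.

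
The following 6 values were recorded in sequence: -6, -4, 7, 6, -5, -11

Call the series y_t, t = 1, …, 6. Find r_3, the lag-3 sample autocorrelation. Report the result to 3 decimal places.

-0.420

Mean ȳ = (-6 − 4 + 7 + 6 − 5 − 11)/6 = -2.1667
Deviations from mean: -3.8333, -1.8333, 9.1667, 8.1667, -2.8333, -8.8333
Σ(y_t−ȳ)(y_{t+3}−ȳ) = (-31.3056) + (5.1944) + (-80.9722) = -107.0833
Denominator Σ(y_t−ȳ)² = 254.8333
r_3 = -107.0833 / 254.8333 = -0.420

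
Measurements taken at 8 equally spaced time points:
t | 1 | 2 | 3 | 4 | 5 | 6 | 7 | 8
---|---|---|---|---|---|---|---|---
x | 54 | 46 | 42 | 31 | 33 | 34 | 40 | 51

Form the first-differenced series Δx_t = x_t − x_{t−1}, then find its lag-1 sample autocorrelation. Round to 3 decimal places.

First differences Δx: -8, -4, -11, 2, 1, 6, 11
Mean of differences = -0.4286
Numerator Σ(Δx_t−Δx̄)(Δx_{t+1}−Δx̄) = 125.2449
Denominator Σ(Δx_t−Δx̄)² = 361.7143
r_1(Δx) = 125.2449 / 361.7143 = 0.346

0.346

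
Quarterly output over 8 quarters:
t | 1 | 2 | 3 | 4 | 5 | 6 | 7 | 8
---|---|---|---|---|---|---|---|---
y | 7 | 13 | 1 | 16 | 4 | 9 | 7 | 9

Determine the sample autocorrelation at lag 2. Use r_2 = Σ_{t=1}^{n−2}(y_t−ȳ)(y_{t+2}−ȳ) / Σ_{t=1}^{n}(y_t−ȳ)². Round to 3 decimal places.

Mean ȳ = (7 + 13 + 1 + 16 + 4 + 9 + 7 + 9)/8 = 8.2500
Deviations from mean: -1.2500, 4.7500, -7.2500, 7.7500, -4.2500, 0.7500, -1.2500, 0.7500
Numerator Σ_{t=1}^{6}(y_t−ȳ)(y_{t+2}−ȳ) = 88.3750
Denominator Σ(y_t−ȳ)² = 157.5000
r_2 = 88.3750 / 157.5000 = 0.561

0.561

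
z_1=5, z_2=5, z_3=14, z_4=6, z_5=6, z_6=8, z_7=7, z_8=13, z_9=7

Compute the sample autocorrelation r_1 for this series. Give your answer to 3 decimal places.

-0.300

Mean z̄ = (5 + 5 + 14 + 6 + 6 + 8 + 7 + 13 + 7)/9 = 7.8889
Numerator Σ_{t=1}^{8}(z_t−z̄)(z_{t+1}−z̄) = -26.6790
Denominator Σ(z_t−z̄)² = 88.8889
r_1 = -26.6790 / 88.8889 = -0.300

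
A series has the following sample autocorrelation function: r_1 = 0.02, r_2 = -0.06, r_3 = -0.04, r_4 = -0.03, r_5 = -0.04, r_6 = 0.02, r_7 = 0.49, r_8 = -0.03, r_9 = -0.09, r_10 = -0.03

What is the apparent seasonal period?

7

The largest autocorrelation is r_7 = 0.49; the remaining lags stay at or below 0.02.
The dominant spike at lag 7 indicates a seasonal period of 7.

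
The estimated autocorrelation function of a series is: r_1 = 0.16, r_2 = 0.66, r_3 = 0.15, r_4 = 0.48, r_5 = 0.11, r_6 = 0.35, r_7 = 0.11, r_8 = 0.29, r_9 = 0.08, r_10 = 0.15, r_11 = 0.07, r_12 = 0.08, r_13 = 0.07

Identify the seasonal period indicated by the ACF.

The largest autocorrelation is r_2 = 0.66, with weaker echoes at lags 4 (0.48), 6 (0.35) and 8 (0.29); the remaining lags stay at or below 0.16.
The dominant spike at lag 2 indicates a seasonal period of 2.

2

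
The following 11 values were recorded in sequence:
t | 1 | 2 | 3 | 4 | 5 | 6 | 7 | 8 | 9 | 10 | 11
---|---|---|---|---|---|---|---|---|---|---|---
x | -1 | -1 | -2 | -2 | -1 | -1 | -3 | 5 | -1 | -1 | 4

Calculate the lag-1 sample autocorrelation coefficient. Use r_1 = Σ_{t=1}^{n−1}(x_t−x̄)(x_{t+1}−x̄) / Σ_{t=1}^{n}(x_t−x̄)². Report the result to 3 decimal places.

Mean x̄ = (-1 − 1 − 2 − 2 − 1 − 1 − 3 + 5 − 1 − 1 + 4)/11 = -0.3636
Numerator Σ_{t=1}^{10}(x_t−x̄)(x_{t+1}−x̄) = -12.6777
Denominator Σ(x_t−x̄)² = 62.5455
r_1 = -12.6777 / 62.5455 = -0.203

-0.203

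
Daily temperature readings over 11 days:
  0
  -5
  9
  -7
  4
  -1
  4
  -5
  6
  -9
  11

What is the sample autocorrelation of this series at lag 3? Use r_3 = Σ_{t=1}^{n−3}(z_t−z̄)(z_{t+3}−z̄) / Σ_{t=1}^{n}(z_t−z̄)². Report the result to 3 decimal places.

-0.385

Mean z̄ = (0 − 5 + 9 − 7 + 4 − 1 + 4 − 5 + 6 − 9 + 11)/11 = 0.6364
Numerator Σ_{t=1}^{8}(z_t−z̄)(z_{t+3}−z̄) = -172.0331
Denominator Σ(z_t−z̄)² = 446.5455
r_3 = -172.0331 / 446.5455 = -0.385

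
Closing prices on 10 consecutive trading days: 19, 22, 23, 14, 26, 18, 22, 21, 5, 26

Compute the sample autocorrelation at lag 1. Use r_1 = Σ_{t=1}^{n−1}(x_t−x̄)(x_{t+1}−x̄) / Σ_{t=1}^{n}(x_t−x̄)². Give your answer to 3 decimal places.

Mean x̄ = (19 + 22 + 23 + 14 + 26 + 18 + 22 + 21 + 5 + 26)/10 = 19.6000
Numerator Σ_{t=1}^{9}(x_t−x̄)(x_{t+1}−x̄) = -172.7600
Denominator Σ(x_t−x̄)² = 354.4000
r_1 = -172.7600 / 354.4000 = -0.487

-0.487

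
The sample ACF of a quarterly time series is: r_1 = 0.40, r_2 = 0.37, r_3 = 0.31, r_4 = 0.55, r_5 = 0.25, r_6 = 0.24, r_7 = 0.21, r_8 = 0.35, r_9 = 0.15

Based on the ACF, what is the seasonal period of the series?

The largest autocorrelation is r_4 = 0.55; the remaining lags stay at or below 0.40. The elevated value at lag 1 (0.40), dropping to 0.37 at lag 2, reflects decaying short-term dependence rather than seasonality.
The dominant spike at lag 4 indicates a seasonal period of 4.

4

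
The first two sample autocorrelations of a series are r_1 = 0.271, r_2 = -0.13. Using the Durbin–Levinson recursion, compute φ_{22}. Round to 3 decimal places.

-0.220

φ_{22} = (r_2 − r_1²) / (1 − r_1²)
r_1² = (0.271)² = 0.073441
Numerator = -0.13 − 0.0734 = -0.2034; denominator = 1 − 0.0734 = 0.9266
φ_{22} = -0.2034 / 0.9266 = -0.220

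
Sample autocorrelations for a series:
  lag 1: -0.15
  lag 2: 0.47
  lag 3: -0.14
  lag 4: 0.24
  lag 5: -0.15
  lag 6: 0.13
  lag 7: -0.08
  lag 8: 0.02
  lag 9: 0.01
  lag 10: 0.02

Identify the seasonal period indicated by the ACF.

2

The largest autocorrelation is r_2 = 0.47, with a weaker echo at lag 4 (0.24); the remaining lags stay at or below 0.13.
The dominant spike at lag 2 indicates a seasonal period of 2.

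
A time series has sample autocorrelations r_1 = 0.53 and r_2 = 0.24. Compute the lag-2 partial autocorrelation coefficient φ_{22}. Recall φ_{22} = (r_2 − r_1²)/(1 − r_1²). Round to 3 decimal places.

-0.057

φ_{22} = (r_2 − r_1²) / (1 − r_1²)
r_1² = (0.53)² = 0.2809
Numerator = 0.24 − 0.2809 = -0.0409; denominator = 1 − 0.2809 = 0.7191
φ_{22} = -0.0409 / 0.7191 = -0.057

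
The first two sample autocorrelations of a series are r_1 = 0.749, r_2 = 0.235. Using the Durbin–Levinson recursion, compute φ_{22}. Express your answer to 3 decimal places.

φ_{22} = (r_2 − r_1²) / (1 − r_1²)
r_1² = (0.749)² = 0.561001
Numerator = 0.235 − 0.5610 = -0.3260; denominator = 1 − 0.5610 = 0.4390
φ_{22} = -0.3260 / 0.4390 = -0.743

-0.743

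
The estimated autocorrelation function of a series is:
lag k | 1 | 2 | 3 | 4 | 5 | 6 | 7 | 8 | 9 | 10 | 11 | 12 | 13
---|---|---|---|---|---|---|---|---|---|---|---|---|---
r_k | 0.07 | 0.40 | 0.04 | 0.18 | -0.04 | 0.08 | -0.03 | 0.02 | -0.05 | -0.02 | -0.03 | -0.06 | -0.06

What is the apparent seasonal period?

The largest autocorrelation is r_2 = 0.40, with a weaker echo at lag 4 (0.18); the remaining lags stay at or below 0.08.
The dominant spike at lag 2 indicates a seasonal period of 2.

2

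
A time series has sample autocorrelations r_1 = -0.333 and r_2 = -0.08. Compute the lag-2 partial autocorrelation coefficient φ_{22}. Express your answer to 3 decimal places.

-0.215

φ_{22} = (r_2 − r_1²) / (1 − r_1²)
r_1² = (-0.333)² = 0.110889
Numerator = -0.08 − 0.1109 = -0.1909; denominator = 1 − 0.1109 = 0.8891
φ_{22} = -0.1909 / 0.8891 = -0.215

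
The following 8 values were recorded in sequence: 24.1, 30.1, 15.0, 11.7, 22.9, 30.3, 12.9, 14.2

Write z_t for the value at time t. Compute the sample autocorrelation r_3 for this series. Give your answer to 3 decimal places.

-0.033

Mean z̄ = (24.1 + 30.1 + 15.0 + 11.7 + 22.9 + 30.3 + 12.9 + 14.2)/8 = 20.1500
Σ(z_t−z̄)(z_{t+3}−z̄) = (-33.3775) + (27.3625) + (-52.2725) + (61.2625) + (-16.3625) = -13.3875
Denominator Σ(z_t−z̄)² = 411.0800
r_3 = -13.3875 / 411.0800 = -0.033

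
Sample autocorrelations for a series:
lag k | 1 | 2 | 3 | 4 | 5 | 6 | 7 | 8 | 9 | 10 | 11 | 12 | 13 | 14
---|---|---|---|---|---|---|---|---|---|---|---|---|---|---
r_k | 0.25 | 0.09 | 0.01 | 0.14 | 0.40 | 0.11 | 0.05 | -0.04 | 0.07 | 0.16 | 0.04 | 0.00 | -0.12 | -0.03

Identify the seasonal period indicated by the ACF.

The largest autocorrelation is r_5 = 0.40; the remaining lags stay at or below 0.25. The elevated value at lag 1 (0.25), dropping to 0.09 at lag 2, reflects decaying short-term dependence rather than seasonality.
The dominant spike at lag 5 indicates a seasonal period of 5.

5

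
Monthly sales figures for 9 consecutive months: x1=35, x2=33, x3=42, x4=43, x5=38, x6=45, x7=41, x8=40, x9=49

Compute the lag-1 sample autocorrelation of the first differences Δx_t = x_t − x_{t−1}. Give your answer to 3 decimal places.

First differences Δx: -2, 9, 1, -5, 7, -4, -1, 9
Mean of differences = 1.7500
Numerator Σ(Δx_t−Δx̄)(Δx_{t+1}−Δx̄) = -97.3125
Denominator Σ(Δx_t−Δx̄)² = 233.5000
r_1(Δx) = -97.3125 / 233.5000 = -0.417

-0.417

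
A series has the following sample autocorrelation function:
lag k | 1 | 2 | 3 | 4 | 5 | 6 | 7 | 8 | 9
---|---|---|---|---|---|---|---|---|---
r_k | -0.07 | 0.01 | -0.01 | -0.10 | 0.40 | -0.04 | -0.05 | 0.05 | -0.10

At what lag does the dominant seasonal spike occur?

The largest autocorrelation is r_5 = 0.40; the remaining lags stay at or below 0.05.
The dominant spike at lag 5 indicates a seasonal period of 5.

5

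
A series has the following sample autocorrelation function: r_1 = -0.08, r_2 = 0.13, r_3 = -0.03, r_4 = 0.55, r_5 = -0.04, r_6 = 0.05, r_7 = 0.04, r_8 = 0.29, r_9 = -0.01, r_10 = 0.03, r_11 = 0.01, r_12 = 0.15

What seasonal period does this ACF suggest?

The largest autocorrelation is r_4 = 0.55, with weaker echoes at lags 8 (0.29) and 12 (0.15); the remaining lags stay at or below 0.13.
The dominant spike at lag 4 indicates a seasonal period of 4.

4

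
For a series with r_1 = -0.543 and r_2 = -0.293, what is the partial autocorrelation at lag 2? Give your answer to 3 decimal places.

φ_{22} = (r_2 − r_1²) / (1 − r_1²)
r_1² = (-0.543)² = 0.294849
Numerator = -0.293 − 0.2948 = -0.5878; denominator = 1 − 0.2948 = 0.7052
φ_{22} = -0.5878 / 0.7052 = -0.834

-0.834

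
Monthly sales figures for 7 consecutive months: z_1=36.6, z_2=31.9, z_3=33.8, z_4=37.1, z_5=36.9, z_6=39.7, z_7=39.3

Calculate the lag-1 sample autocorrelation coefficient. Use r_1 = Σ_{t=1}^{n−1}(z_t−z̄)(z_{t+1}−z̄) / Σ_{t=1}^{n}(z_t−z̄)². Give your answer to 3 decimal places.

0.441

Mean z̄ = (36.6 + 31.9 + 33.8 + 37.1 + 36.9 + 39.7 + 39.3)/7 = 36.4714
Numerator Σ_{t=1}^{6}(z_t−z̄)(z_{t+1}−z̄) = 20.7306
Denominator Σ(z_t−z̄)² = 47.0543
r_1 = 20.7306 / 47.0543 = 0.441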